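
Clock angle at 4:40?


Hour hand = 4×30 + 40×0.5 = 140.0°
Minute hand = 40×6 = 240°
Difference = |140.0 - 240| = 100.0°

100.0°


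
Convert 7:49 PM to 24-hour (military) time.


Input: 7:49 PM
PM: 7 + 12 = 19

19:49


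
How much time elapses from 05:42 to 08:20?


End time in minutes: 8×60 + 20 = 500
Start time in minutes: 5×60 + 42 = 342
Difference = 500 - 342 = 158 minutes
= 2 hours 38 minutes

2h 38m


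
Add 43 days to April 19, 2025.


Start: April 19, 2025
Add 43 days
April 19 → May 1: 30 - 19 + 1 = 12 days (43 - 12 = 31 left)
May 1 → June 1: 31 - 1 + 1 = 31 days (31 - 31 = 0 left)
Land exactly on June 1, 2025

June 1, 2025


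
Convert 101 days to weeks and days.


14 weeks 3 days

Weeks: 101 ÷ 7 = 14 remainder 3


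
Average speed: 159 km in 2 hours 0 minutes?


79.5 km/h

Distance: 159 km
Time: 2 hours
Speed = 159 / 2 = 79.5 km/h


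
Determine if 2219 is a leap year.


Rules: divisible by 4 AND (not by 100 OR by 400)
2219 ÷ 4 = 554 remainder 3 → not divisible by 4
Not divisible by 4 → not a leap year

No


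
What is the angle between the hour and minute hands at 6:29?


Hour hand = 6×30 + 29×0.5 = 194.5°
Minute hand = 29×6 = 174°
Difference = |194.5 - 174| = 20.5°

20.5°


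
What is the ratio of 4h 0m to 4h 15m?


Duration 1: 240 minutes
Duration 2: 255 minutes
Ratio = 240:255
GCD = 15
Simplified = 16:17
As a decimal: 16/17 ≈ 0.94

16:17 (0.94)


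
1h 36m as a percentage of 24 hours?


Total minutes: 1×60 + 36 = 96
Day = 24×60 = 1440 minutes
Fraction = 96/1440 ≈ 0.0667
As a percentage: 96/1440 × 100 ≈ 6.67%

0.0667 (6.67%)


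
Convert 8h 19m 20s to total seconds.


29960 seconds

Hours: 8 × 3600 = 28800
Minutes: 19 × 60 = 1140
Seconds: 20
Total = 28800 + 1140 + 20 = 29960


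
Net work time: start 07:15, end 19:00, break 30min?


Total time = (19×60+0) - (7×60+15)
= 1140 - 435 = 705 min
Minus break: 705 - 30 = 675 min
= 11h 15m

11h 15m (675 minutes)


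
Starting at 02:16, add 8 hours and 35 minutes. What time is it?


Start: 136 minutes from midnight
Add: 515 minutes
Total: 651 minutes
Hours: 651 ÷ 60 = 10 remainder 51

10:51


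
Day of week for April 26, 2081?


Zeller's congruence:
q=26, m=4, k=81, j=20
h = (26 + ⌊13×5/5⌋ + 81 + ⌊81/4⌋ + ⌊20/4⌋ - 2×20) mod 7
= (26 + 13 + 81 + 20 + 5 - 40) mod 7
= 105 mod 7 = 0
h=0 → Saturday

Saturday


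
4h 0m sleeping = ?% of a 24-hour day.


16.7%

Time: 240 minutes
Day: 1440 minutes
Percentage = (240/1440) × 100 ≈ 16.7%


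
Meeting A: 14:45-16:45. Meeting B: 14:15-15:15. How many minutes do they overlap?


30 minutes

Meeting A: 885-1005 (in minutes from midnight)
Meeting B: 855-915
Overlap start = max(885, 855) = 885
Overlap end = min(1005, 915) = 915
Overlap = max(0, 915 - 885) = 30 min


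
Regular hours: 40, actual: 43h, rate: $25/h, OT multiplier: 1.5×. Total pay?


Regular: 40h × $25 = $1000.00
Overtime: 43 - 40 = 3h
OT pay: 3h × $25 × 1.5 = $112.50
Total = $1000.00 + $112.50 = $1112.50

$1112.50


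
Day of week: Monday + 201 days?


Start: Monday (index 0)
(0 + 201) mod 7
= 201 mod 7
= 5
Index 5 → Saturday

Saturday


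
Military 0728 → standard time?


7:28 AM

Hour: 7
7 < 12 → AM


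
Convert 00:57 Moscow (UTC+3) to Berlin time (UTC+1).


Time difference = UTC+1 - UTC+3 = -2 hours
New hour = (0 -2) mod 24
= -2 mod 24 = 22
Minutes unchanged → 22:57; -2 < 0 → previous day

22:57 (previous day)


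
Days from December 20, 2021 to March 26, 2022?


96 days

From December 20, 2021 to March 26, 2022
Rest of December 2021: 31 - 20 = 11
Full months: January 31, February 2022 28
Days into March 2022: 26
Total = 11 + 31 + 28 + 26 = 96 days


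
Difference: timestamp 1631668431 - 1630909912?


Difference = 1631668431 - 1630909912 = 758519 seconds
In hours: 758519 / 3600 ≈ 210.7
In days: 758519 / 86400 ≈ 8.78

758519 seconds (210.7 hours / 8.78 days)


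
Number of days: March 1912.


Month: March (month 3)
March has 31 days

31 days


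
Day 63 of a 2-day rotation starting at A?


Shifts: A, B
Start: A (index 0)
Day 63: (0 + 63 - 1) mod 2
= 62 mod 2
= 0
Index 0 → shift A

Shift A


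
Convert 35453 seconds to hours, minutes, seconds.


9h 50m 53s

Hours: 35453 ÷ 3600 = 9 remainder 3053
Minutes: 3053 ÷ 60 = 50 remainder 53
Seconds: 53


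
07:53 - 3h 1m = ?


04:52

Start: 473 minutes from midnight
Subtract: 181 minutes
Remaining: 473 - 181 = 292
Hours: 4, Minutes: 52


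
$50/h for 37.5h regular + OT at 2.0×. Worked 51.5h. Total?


Regular: 37.5h × $50 = $1875.00
Overtime: 51.5 - 37.5 = 14.0h
OT pay: 14.0h × $50 × 2.0 = $1400.00
Total = $1875.00 + $1400.00 = $3275.00

$3275.00


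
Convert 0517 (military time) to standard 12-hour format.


5:17 AM

Hour: 5
5 < 12 → AM


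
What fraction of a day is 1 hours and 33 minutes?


0.0646 (6.46%)

Total minutes: 1×60 + 33 = 93
Day = 24×60 = 1440 minutes
Fraction = 93/1440 ≈ 0.0646
As a percentage: 93/1440 × 100 ≈ 6.46%


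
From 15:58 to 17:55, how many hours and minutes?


End time in minutes: 17×60 + 55 = 1075
Start time in minutes: 15×60 + 58 = 958
Difference = 1075 - 958 = 117 minutes
= 1 hours 57 minutes

1h 57m


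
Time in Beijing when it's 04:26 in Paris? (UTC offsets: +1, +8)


11:26

Time difference = UTC+8 - UTC+1 = +7 hours
New hour = (4 + 7) mod 24
= 11 mod 24 = 11
Minutes unchanged → 11:26


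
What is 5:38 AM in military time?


05:38

Input: 5:38 AM
AM hour stays: 5


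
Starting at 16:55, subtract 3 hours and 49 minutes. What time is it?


Start: 1015 minutes from midnight
Subtract: 229 minutes
Remaining: 1015 - 229 = 786
Hours: 13, Minutes: 6

13:06


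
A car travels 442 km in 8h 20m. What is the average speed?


Distance: 442 km
Time: 8h 20m = 500 min = 500/60 = 25/3 hours
Speed = 442 ÷ (25/3) = 442 × 3 / 25 = 1326/25 ≈ 53.0 km/h

53.0 km/h


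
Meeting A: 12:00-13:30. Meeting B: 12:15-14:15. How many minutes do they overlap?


Meeting A: 720-810 (in minutes from midnight)
Meeting B: 735-855
Overlap start = max(720, 735) = 735
Overlap end = min(810, 855) = 810
Overlap = max(0, 810 - 735) = 75 min

75 minutes


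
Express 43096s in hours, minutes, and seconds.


11h 58m 16s

Hours: 43096 ÷ 3600 = 11 remainder 3496
Minutes: 3496 ÷ 60 = 58 remainder 16
Seconds: 16


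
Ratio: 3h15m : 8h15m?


Duration 1: 195 minutes
Duration 2: 495 minutes
Ratio = 195:495
GCD = 15
Simplified = 13:33
As a decimal: 13/33 ≈ 0.39

13:33 (0.39)


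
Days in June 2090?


Month: June (month 6)
June has 30 days

30 days


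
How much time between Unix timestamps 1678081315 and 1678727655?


Difference = 1678727655 - 1678081315 = 646340 seconds
In hours: 646340 / 3600 ≈ 179.5
In days: 646340 / 86400 ≈ 7.48

646340 seconds (179.5 hours / 7.48 days)


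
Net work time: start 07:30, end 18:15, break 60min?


Total time = (18×60+15) - (7×60+30)
= 1095 - 450 = 645 min
Minus break: 645 - 60 = 585 min
= 9h 45m

9h 45m (585 minutes)


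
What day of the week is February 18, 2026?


Wednesday

Zeller's congruence:
q=18, m=14, k=25, j=20
h = (18 + ⌊13×15/5⌋ + 25 + ⌊25/4⌋ + ⌊20/4⌋ - 2×20) mod 7
= (18 + 39 + 25 + 6 + 5 - 40) mod 7
= 53 mod 7 = 4
h=4 → Wednesday


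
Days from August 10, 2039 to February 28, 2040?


From August 10, 2039 to February 28, 2040
Rest of August 2039: 31 - 10 = 21
Full months: September 30, October 31, November 30, December 31, January 31
Days into February 2040: 28
Total = 21 + 30 + 31 + 30 + 31 + 31 + 28 = 202 days

202 days


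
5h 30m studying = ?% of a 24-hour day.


22.9%

Time: 330 minutes
Day: 1440 minutes
Percentage = (330/1440) × 100 ≈ 22.9%


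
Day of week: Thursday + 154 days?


Thursday

Start: Thursday (index 3)
(3 + 154) mod 7
= 157 mod 7
= 3
Index 3 → Thursday


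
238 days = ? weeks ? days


34 weeks 0 days

Weeks: 238 ÷ 7 = 34 remainder 0


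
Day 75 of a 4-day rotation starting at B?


Shifts: A, B, C, D
Start: B (index 1)
Day 75: (1 + 75 - 1) mod 4
= 75 mod 4
= 3
Index 3 → shift D

Shift D


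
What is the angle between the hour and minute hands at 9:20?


Hour hand = 9×30 + 20×0.5 = 280.0°
Minute hand = 20×6 = 120°
Difference = |280.0 - 120| = 160.0°

160.0°


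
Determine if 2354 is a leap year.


Rules: divisible by 4 AND (not by 100 OR by 400)
2354 ÷ 4 = 588 remainder 2 → not divisible by 4
Not divisible by 4 → not a leap year

No


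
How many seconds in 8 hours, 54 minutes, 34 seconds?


32074 seconds

Hours: 8 × 3600 = 28800
Minutes: 54 × 60 = 3240
Seconds: 34
Total = 28800 + 3240 + 34 = 32074


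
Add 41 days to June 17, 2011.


July 28, 2011

Start: June 17, 2011
Add 41 days
June 17 → July 1: 30 - 17 + 1 = 14 days (41 - 14 = 27 left)
July 1 + 27 = July 28, 2011


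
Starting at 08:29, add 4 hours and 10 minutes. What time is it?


12:39

Start: 509 minutes from midnight
Add: 250 minutes
Total: 759 minutes
Hours: 759 ÷ 60 = 12 remainder 39


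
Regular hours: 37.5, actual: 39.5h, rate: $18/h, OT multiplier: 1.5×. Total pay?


Regular: 37.5h × $18 = $675.00
Overtime: 39.5 - 37.5 = 2.0h
OT pay: 2.0h × $18 × 1.5 = $54.00
Total = $675.00 + $54.00 = $729.00

$729.00


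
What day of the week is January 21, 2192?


Zeller's congruence:
q=21, m=13, k=91, j=21
h = (21 + ⌊13×14/5⌋ + 91 + ⌊91/4⌋ + ⌊21/4⌋ - 2×21) mod 7
= (21 + 36 + 91 + 22 + 5 - 42) mod 7
= 133 mod 7 = 0
h=0 → Saturday

Saturday


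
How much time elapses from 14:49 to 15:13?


End time in minutes: 15×60 + 13 = 913
Start time in minutes: 14×60 + 49 = 889
Difference = 913 - 889 = 24 minutes
= 0 hours 24 minutes

0h 24m


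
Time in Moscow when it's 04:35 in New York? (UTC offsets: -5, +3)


Time difference = UTC+3 - UTC-5 = +8 hours
New hour = (4 + 8) mod 24
= 12 mod 24 = 12
Minutes unchanged → 12:35

12:35


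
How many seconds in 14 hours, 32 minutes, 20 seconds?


Hours: 14 × 3600 = 50400
Minutes: 32 × 60 = 1920
Seconds: 20
Total = 50400 + 1920 + 20 = 52340

52340 seconds


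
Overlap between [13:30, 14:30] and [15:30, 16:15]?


Meeting A: 810-870 (in minutes from midnight)
Meeting B: 930-975
Overlap start = max(810, 930) = 930
Overlap end = min(870, 975) = 870
Overlap = max(0, 870 - 930) = 0 min

0 minutes


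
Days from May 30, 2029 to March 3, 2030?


277 days

From May 30, 2029 to March 3, 2030
Rest of May 2029: 31 - 30 = 1
Full months: June 30, July 31, August 31, September 30, October 31, November 30, December 31, January 31, February 2030 28
Days into March 2030: 3
Total = 1 + 30 + 31 + 31 + 30 + 31 + 30 + 31 + 31 + 28 + 3 = 277 days


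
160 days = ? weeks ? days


Weeks: 160 ÷ 7 = 22 remainder 6

22 weeks 6 days


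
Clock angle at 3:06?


57.0°

Hour hand = 3×30 + 6×0.5 = 93.0°
Minute hand = 6×6 = 36°
Difference = |93.0 - 36| = 57.0°


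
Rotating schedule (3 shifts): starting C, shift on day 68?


Shift A

Shifts: A, B, C
Start: C (index 2)
Day 68: (2 + 68 - 1) mod 3
= 69 mod 3
= 0
Index 0 → shift A


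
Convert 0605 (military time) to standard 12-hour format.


Hour: 6
6 < 12 → AM

6:05 AM


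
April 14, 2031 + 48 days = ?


Start: April 14, 2031
Add 48 days
April 14 → May 1: 30 - 14 + 1 = 17 days (48 - 17 = 31 left)
May 1 → June 1: 31 - 1 + 1 = 31 days (31 - 31 = 0 left)
Land exactly on June 1, 2031

June 1, 2031


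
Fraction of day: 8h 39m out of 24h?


Total minutes: 8×60 + 39 = 519
Day = 24×60 = 1440 minutes
Fraction = 519/1440 ≈ 0.3604
As a percentage: 519/1440 × 100 ≈ 36.04%

0.3604 (36.04%)


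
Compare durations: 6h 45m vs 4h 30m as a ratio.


3:2 (1.50)

Duration 1: 405 minutes
Duration 2: 270 minutes
Ratio = 405:270
GCD = 135
Simplified = 3:2
As a decimal: 3/2 = 1.50


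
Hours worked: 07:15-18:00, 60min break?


Total time = (18×60+0) - (7×60+15)
= 1080 - 435 = 645 min
Minus break: 645 - 60 = 585 min
= 9h 45m

9h 45m (585 minutes)


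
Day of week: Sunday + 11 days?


Thursday

Start: Sunday (index 6)
(6 + 11) mod 7
= 17 mod 7
= 3
Index 3 → Thursday


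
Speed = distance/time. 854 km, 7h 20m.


116.5 km/h

Distance: 854 km
Time: 7h 20m = 440 min = 440/60 = 22/3 hours
Speed = 854 ÷ (22/3) = 854 × 3 / 22 = 2562/22 ≈ 116.5 km/h


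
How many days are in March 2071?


Month: March (month 3)
March has 31 days

31 days


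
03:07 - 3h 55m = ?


23:12

Start: 187 minutes from midnight
Subtract: 235 minutes
Remaining: 187 - 235 = -48
Negative → add 24×60 = 1392
Hours: 23, Minutes: 12


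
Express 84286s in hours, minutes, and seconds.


23h 24m 46s

Hours: 84286 ÷ 3600 = 23 remainder 1486
Minutes: 1486 ÷ 60 = 24 remainder 46
Seconds: 46


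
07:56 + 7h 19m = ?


Start: 476 minutes from midnight
Add: 439 minutes
Total: 915 minutes
Hours: 915 ÷ 60 = 15 remainder 15

15:15


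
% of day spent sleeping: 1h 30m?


Time: 90 minutes
Day: 1440 minutes
Percentage = (90/1440) × 100 ≈ 6.3%

6.3%


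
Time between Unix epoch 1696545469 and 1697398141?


Difference = 1697398141 - 1696545469 = 852672 seconds
In hours: 852672 / 3600 ≈ 236.9
In days: 852672 / 86400 ≈ 9.87

852672 seconds (236.9 hours / 9.87 days)


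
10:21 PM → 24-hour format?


Input: 10:21 PM
PM: 10 + 12 = 22

22:21


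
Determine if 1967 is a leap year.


No

Rules: divisible by 4 AND (not by 100 OR by 400)
1967 ÷ 4 = 491 remainder 3 → not divisible by 4
Not divisible by 4 → not a leap year


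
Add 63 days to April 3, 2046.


June 5, 2046

Start: April 3, 2046
Add 63 days
April 3 → May 1: 30 - 3 + 1 = 28 days (63 - 28 = 35 left)
May 1 → June 1: 31 - 1 + 1 = 31 days (35 - 31 = 4 left)
June 1 + 4 = June 5, 2046


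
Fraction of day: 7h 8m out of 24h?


0.2972 (29.72%)

Total minutes: 7×60 + 8 = 428
Day = 24×60 = 1440 minutes
Fraction = 428/1440 ≈ 0.2972
As a percentage: 428/1440 × 100 ≈ 29.72%


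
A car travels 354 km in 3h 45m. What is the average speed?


94.4 km/h

Distance: 354 km
Time: 3h 45m = 225 min = 225/60 = 15/4 hours
Speed = 354 ÷ (15/4) = 354 × 4 / 15 = 1416/15 = 94.4 km/h


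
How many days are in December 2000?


31 days

Month: December (month 12)
December has 31 days


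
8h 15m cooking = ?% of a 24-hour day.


34.4%

Time: 495 minutes
Day: 1440 minutes
Percentage = (495/1440) × 100 ≈ 34.4%


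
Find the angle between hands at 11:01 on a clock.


35.5°

Hour hand = 11×30 + 1×0.5 = 330.5°
Minute hand = 1×6 = 6°
Difference = |330.5 - 6| = 324.5°
Since > 180°: 360 - 324.5 = 35.5°


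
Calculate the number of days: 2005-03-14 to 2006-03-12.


363 days

From March 14, 2005 to March 12, 2006
Rest of March 2005: 31 - 14 = 17
Full months: April 30, May 31, June 30, July 31, August 31, September 30, October 31, November 30, December 31, January 31, February 2006 28
Days into March 2006: 12
Total = 17 + 30 + 31 + 30 + 31 + 31 + 30 + 31 + 30 + 31 + 31 + 28 + 12 = 363 days


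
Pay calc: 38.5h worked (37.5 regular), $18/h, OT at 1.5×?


$702.00

Regular: 37.5h × $18 = $675.00
Overtime: 38.5 - 37.5 = 1.0h
OT pay: 1.0h × $18 × 1.5 = $27.00
Total = $675.00 + $27.00 = $702.00


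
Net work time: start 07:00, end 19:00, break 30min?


Total time = (19×60+0) - (7×60+0)
= 1140 - 420 = 720 min
Minus break: 720 - 30 = 690 min
= 11h 30m

11h 30m (690 minutes)


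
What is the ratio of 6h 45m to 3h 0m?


9:4 (2.25)

Duration 1: 405 minutes
Duration 2: 180 minutes
Ratio = 405:180
GCD = 45
Simplified = 9:4
As a decimal: 9/4 = 2.25


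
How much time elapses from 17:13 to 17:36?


End time in minutes: 17×60 + 36 = 1056
Start time in minutes: 17×60 + 13 = 1033
Difference = 1056 - 1033 = 23 minutes
= 0 hours 23 minutes

0h 23m


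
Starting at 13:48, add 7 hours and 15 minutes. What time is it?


Start: 828 minutes from midnight
Add: 435 minutes
Total: 1263 minutes
Hours: 1263 ÷ 60 = 21 remainder 3

21:03


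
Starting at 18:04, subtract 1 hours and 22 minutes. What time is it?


16:42

Start: 1084 minutes from midnight
Subtract: 82 minutes
Remaining: 1084 - 82 = 1002
Hours: 16, Minutes: 42


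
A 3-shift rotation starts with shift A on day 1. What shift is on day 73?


Shift A

Shifts: A, B, C
Start: A (index 0)
Day 73: (0 + 73 - 1) mod 3
= 72 mod 3
= 0
Index 0 → shift A


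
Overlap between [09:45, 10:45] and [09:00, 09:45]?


0 minutes

Meeting A: 585-645 (in minutes from midnight)
Meeting B: 540-585
Overlap start = max(585, 540) = 585
Overlap end = min(645, 585) = 585
Overlap = max(0, 585 - 585) = 0 min


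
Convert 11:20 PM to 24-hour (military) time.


23:20

Input: 11:20 PM
PM: 11 + 12 = 23


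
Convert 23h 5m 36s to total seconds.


Hours: 23 × 3600 = 82800
Minutes: 5 × 60 = 300
Seconds: 36
Total = 82800 + 300 + 36 = 83136

83136 seconds


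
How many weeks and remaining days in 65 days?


9 weeks 2 days

Weeks: 65 ÷ 7 = 9 remainder 2


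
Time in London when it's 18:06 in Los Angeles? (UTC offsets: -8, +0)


Time difference = UTC+0 - UTC-8 = +8 hours
New hour = (18 + 8) mod 24
= 26 mod 24 = 2
Minutes unchanged → 02:06; 26 ≥ 24 → next day

02:06 (next day)


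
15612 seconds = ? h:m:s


Hours: 15612 ÷ 3600 = 4 remainder 1212
Minutes: 1212 ÷ 60 = 20 remainder 12
Seconds: 12

4h 20m 12s


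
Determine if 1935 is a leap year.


No

Rules: divisible by 4 AND (not by 100 OR by 400)
1935 ÷ 4 = 483 remainder 3 → not divisible by 4
Not divisible by 4 → not a leap year


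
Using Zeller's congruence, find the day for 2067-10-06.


Thursday

Zeller's congruence:
q=6, m=10, k=67, j=20
h = (6 + ⌊13×11/5⌋ + 67 + ⌊67/4⌋ + ⌊20/4⌋ - 2×20) mod 7
= (6 + 28 + 67 + 16 + 5 - 40) mod 7
= 82 mod 7 = 5
h=5 → Thursday


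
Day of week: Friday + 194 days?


Wednesday

Start: Friday (index 4)
(4 + 194) mod 7
= 198 mod 7
= 2
Index 2 → Wednesday


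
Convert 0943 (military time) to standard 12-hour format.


Hour: 9
9 < 12 → AM

9:43 AM


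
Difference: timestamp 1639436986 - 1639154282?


282704 seconds (78.5 hours / 3.27 days)

Difference = 1639436986 - 1639154282 = 282704 seconds
In hours: 282704 / 3600 ≈ 78.5
In days: 282704 / 86400 ≈ 3.27


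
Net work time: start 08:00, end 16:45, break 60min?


Total time = (16×60+45) - (8×60+0)
= 1005 - 480 = 525 min
Minus break: 525 - 60 = 465 min
= 7h 45m

7h 45m (465 minutes)


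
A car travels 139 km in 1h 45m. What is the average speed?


Distance: 139 km
Time: 1h 45m = 105 min = 105/60 = 7/4 hours
Speed = 139 ÷ (7/4) = 139 × 4 / 7 = 556/7 ≈ 79.4 km/h

79.4 km/h


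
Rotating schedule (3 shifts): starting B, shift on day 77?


Shifts: A, B, C
Start: B (index 1)
Day 77: (1 + 77 - 1) mod 3
= 77 mod 3
= 2
Index 2 → shift C

Shift C


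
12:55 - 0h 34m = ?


12:21

Start: 775 minutes from midnight
Subtract: 34 minutes
Remaining: 775 - 34 = 741
Hours: 12, Minutes: 21


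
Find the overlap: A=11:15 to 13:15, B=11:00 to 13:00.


Meeting A: 675-795 (in minutes from midnight)
Meeting B: 660-780
Overlap start = max(675, 660) = 675
Overlap end = min(795, 780) = 780
Overlap = max(0, 780 - 675) = 105 min

105 minutes


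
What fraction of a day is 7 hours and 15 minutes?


Total minutes: 7×60 + 15 = 435
Day = 24×60 = 1440 minutes
Fraction = 435/1440 ≈ 0.3021
As a percentage: 435/1440 × 100 ≈ 30.21%

0.3021 (30.21%)


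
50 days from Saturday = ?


Sunday

Start: Saturday (index 5)
(5 + 50) mod 7
= 55 mod 7
= 6
Index 6 → Sunday


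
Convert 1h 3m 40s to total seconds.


3820 seconds

Hours: 1 × 3600 = 3600
Minutes: 3 × 60 = 180
Seconds: 40
Total = 3600 + 180 + 40 = 3820


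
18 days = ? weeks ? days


Weeks: 18 ÷ 7 = 2 remainder 4

2 weeks 4 days


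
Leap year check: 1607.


Rules: divisible by 4 AND (not by 100 OR by 400)
1607 ÷ 4 = 401 remainder 3 → not divisible by 4
Not divisible by 4 → not a leap year

No


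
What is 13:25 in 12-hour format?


1:25 PM

Hour: 13
13 - 12 = 1 → PM


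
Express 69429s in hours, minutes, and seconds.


19h 17m 9s

Hours: 69429 ÷ 3600 = 19 remainder 1029
Minutes: 1029 ÷ 60 = 17 remainder 9
Seconds: 9


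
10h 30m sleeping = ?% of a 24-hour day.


Time: 630 minutes
Day: 1440 minutes
Percentage = (630/1440) × 100 ≈ 43.8%

43.8%


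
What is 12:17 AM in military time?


00:17

Input: 12:17 AM
12 AM → 00 (midnight)


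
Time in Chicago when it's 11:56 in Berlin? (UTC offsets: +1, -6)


Time difference = UTC-6 - UTC+1 = -7 hours
New hour = (11 -7) mod 24
= 4 mod 24 = 4
Minutes unchanged → 04:56

04:56


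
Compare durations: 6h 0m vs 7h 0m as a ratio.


6:7 (0.86)

Duration 1: 360 minutes
Duration 2: 420 minutes
Ratio = 360:420
GCD = 60
Simplified = 6:7
As a decimal: 6/7 ≈ 0.86


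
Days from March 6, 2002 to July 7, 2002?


From March 6, 2002 to July 7, 2002
Rest of March 2002: 31 - 6 = 25
Full months: April 30, May 31, June 30
Days into July 2002: 7
Total = 25 + 30 + 31 + 30 + 7 = 123 days

123 days


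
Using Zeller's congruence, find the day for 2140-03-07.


Zeller's congruence:
q=7, m=3, k=40, j=21
h = (7 + ⌊13×4/5⌋ + 40 + ⌊40/4⌋ + ⌊21/4⌋ - 2×21) mod 7
= (7 + 10 + 40 + 10 + 5 - 42) mod 7
= 30 mod 7 = 2
h=2 → Monday

Monday


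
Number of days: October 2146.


31 days

Month: October (month 10)
October has 31 days


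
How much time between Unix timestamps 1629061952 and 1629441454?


Difference = 1629441454 - 1629061952 = 379502 seconds
In hours: 379502 / 3600 ≈ 105.4
In days: 379502 / 86400 ≈ 4.39

379502 seconds (105.4 hours / 4.39 days)


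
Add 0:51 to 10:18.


Start: 618 minutes from midnight
Add: 51 minutes
Total: 669 minutes
Hours: 669 ÷ 60 = 11 remainder 9

11:09


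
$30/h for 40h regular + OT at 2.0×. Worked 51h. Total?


Regular: 40h × $30 = $1200.00
Overtime: 51 - 40 = 11h
OT pay: 11h × $30 × 2.0 = $660.00
Total = $1200.00 + $660.00 = $1860.00

$1860.00


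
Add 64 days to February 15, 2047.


April 20, 2047

Start: February 15, 2047
Add 64 days
February 15 → March 1: 28 - 15 + 1 = 14 days (64 - 14 = 50 left)
March 1 → April 1: 31 - 1 + 1 = 31 days (50 - 31 = 19 left)
April 1 + 19 = April 20, 2047


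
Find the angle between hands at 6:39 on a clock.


Hour hand = 6×30 + 39×0.5 = 199.5°
Minute hand = 39×6 = 234°
Difference = |199.5 - 234| = 34.5°

34.5°


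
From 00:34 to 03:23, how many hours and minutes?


2h 49m

End time in minutes: 3×60 + 23 = 203
Start time in minutes: 0×60 + 34 = 34
Difference = 203 - 34 = 169 minutes
= 2 hours 49 minutes


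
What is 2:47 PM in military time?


14:47

Input: 2:47 PM
PM: 2 + 12 = 14


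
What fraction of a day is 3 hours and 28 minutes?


Total minutes: 3×60 + 28 = 208
Day = 24×60 = 1440 minutes
Fraction = 208/1440 ≈ 0.1444
As a percentage: 208/1440 × 100 ≈ 14.44%

0.1444 (14.44%)


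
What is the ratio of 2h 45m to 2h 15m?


Duration 1: 165 minutes
Duration 2: 135 minutes
Ratio = 165:135
GCD = 15
Simplified = 11:9
As a decimal: 11/9 ≈ 1.22

11:9 (1.22)


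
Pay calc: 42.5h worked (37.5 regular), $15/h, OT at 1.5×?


Regular: 37.5h × $15 = $562.50
Overtime: 42.5 - 37.5 = 5.0h
OT pay: 5.0h × $15 × 1.5 = $112.50
Total = $562.50 + $112.50 = $675.00

$675.00


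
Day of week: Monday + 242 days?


Start: Monday (index 0)
(0 + 242) mod 7
= 242 mod 7
= 4
Index 4 → Friday

Friday


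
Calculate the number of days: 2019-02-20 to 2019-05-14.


From February 20, 2019 to May 14, 2019
Rest of February 2019: 28 - 20 = 8
Full months: March 31, April 30
Days into May 2019: 14
Total = 8 + 31 + 30 + 14 = 83 days

83 days


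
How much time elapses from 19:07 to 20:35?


End time in minutes: 20×60 + 35 = 1235
Start time in minutes: 19×60 + 7 = 1147
Difference = 1235 - 1147 = 88 minutes
= 1 hours 28 minutes

1h 28m


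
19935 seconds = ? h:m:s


5h 32m 15s

Hours: 19935 ÷ 3600 = 5 remainder 1935
Minutes: 1935 ÷ 60 = 32 remainder 15
Seconds: 15


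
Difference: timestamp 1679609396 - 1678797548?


Difference = 1679609396 - 1678797548 = 811848 seconds
In hours: 811848 / 3600 ≈ 225.5
In days: 811848 / 86400 ≈ 9.40

811848 seconds (225.5 hours / 9.40 days)


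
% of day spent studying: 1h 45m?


Time: 105 minutes
Day: 1440 minutes
Percentage = (105/1440) × 100 ≈ 7.3%

7.3%


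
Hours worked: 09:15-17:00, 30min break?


7h 15m (435 minutes)

Total time = (17×60+0) - (9×60+15)
= 1020 - 555 = 465 min
Minus break: 465 - 30 = 435 min
= 7h 15m


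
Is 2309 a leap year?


No

Rules: divisible by 4 AND (not by 100 OR by 400)
2309 ÷ 4 = 577 remainder 1 → not divisible by 4
Not divisible by 4 → not a leap year


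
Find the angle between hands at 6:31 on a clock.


Hour hand = 6×30 + 31×0.5 = 195.5°
Minute hand = 31×6 = 186°
Difference = |195.5 - 186| = 9.5°

9.5°


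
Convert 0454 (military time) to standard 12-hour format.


4:54 AM

Hour: 4
4 < 12 → AM


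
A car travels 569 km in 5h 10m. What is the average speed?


Distance: 569 km
Time: 5h 10m = 310 min = 310/60 = 31/6 hours
Speed = 569 ÷ (31/6) = 569 × 6 / 31 = 3414/31 ≈ 110.1 km/h

110.1 km/h


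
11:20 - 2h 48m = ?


08:32

Start: 680 minutes from midnight
Subtract: 168 minutes
Remaining: 680 - 168 = 512
Hours: 8, Minutes: 32


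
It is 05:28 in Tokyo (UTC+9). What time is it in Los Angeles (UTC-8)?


12:28 (previous day)

Time difference = UTC-8 - UTC+9 = -17 hours
New hour = (5 -17) mod 24
= -12 mod 24 = 12
Minutes unchanged → 12:28; -12 < 0 → previous day


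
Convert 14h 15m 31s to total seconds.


Hours: 14 × 3600 = 50400
Minutes: 15 × 60 = 900
Seconds: 31
Total = 50400 + 900 + 31 = 51331

51331 seconds


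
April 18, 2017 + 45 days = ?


Start: April 18, 2017
Add 45 days
April 18 → May 1: 30 - 18 + 1 = 13 days (45 - 13 = 32 left)
May 1 → June 1: 31 - 1 + 1 = 31 days (32 - 31 = 1 left)
June 1 + 1 = June 2, 2017

June 2, 2017


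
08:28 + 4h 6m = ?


12:34

Start: 508 minutes from midnight
Add: 246 minutes
Total: 754 minutes
Hours: 754 ÷ 60 = 12 remainder 34


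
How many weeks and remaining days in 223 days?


Weeks: 223 ÷ 7 = 31 remainder 6

31 weeks 6 days


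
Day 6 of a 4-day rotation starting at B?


Shifts: A, B, C, D
Start: B (index 1)
Day 6: (1 + 6 - 1) mod 4
= 6 mod 4
= 2
Index 2 → shift C

Shift C


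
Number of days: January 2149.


31 days

Month: January (month 1)
January has 31 days


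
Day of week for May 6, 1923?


Zeller's congruence:
q=6, m=5, k=23, j=19
h = (6 + ⌊13×6/5⌋ + 23 + ⌊23/4⌋ + ⌊19/4⌋ - 2×19) mod 7
= (6 + 15 + 23 + 5 + 4 - 38) mod 7
= 15 mod 7 = 1
h=1 → Sunday

Sunday


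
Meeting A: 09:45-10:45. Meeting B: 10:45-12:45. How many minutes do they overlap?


Meeting A: 585-645 (in minutes from midnight)
Meeting B: 645-765
Overlap start = max(585, 645) = 645
Overlap end = min(645, 765) = 645
Overlap = max(0, 645 - 645) = 0 min

0 minutes


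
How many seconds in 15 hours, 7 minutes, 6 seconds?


Hours: 15 × 3600 = 54000
Minutes: 7 × 60 = 420
Seconds: 6
Total = 54000 + 420 + 6 = 54426

54426 seconds


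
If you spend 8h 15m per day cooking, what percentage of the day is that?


Time: 495 minutes
Day: 1440 minutes
Percentage = (495/1440) × 100 ≈ 34.4%

34.4%


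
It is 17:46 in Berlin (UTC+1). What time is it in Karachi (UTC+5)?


Time difference = UTC+5 - UTC+1 = +4 hours
New hour = (17 + 4) mod 24
= 21 mod 24 = 21
Minutes unchanged → 21:46

21:46


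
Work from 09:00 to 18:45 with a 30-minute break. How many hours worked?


Total time = (18×60+45) - (9×60+0)
= 1125 - 540 = 585 min
Minus break: 585 - 30 = 555 min
= 9h 15m

9h 15m (555 minutes)


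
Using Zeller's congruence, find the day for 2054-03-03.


Zeller's congruence:
q=3, m=3, k=54, j=20
h = (3 + ⌊13×4/5⌋ + 54 + ⌊54/4⌋ + ⌊20/4⌋ - 2×20) mod 7
= (3 + 10 + 54 + 13 + 5 - 40) mod 7
= 45 mod 7 = 3
h=3 → Tuesday

Tuesday


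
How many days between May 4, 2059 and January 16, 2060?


257 days

From May 4, 2059 to January 16, 2060
Rest of May 2059: 31 - 4 = 27
Full months: June 30, July 31, August 31, September 30, October 31, November 30, December 31
Days into January 2060: 16
Total = 27 + 30 + 31 + 31 + 30 + 31 + 30 + 31 + 16 = 257 days


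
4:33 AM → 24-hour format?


Input: 4:33 AM
AM hour stays: 4

04:33


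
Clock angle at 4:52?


166.0°

Hour hand = 4×30 + 52×0.5 = 146.0°
Minute hand = 52×6 = 312°
Difference = |146.0 - 312| = 166.0°


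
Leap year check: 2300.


No

Rules: divisible by 4 AND (not by 100 OR by 400)
2300 ÷ 4 = 575 exactly → divisible by 4
2300 ÷ 100 = 23 exactly → divisible by 100
2300 ÷ 400 = 5 remainder 300 → not divisible by 400
Divisible by 100 but not by 400 → not a leap year


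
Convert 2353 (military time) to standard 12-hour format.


11:53 PM

Hour: 23
23 - 12 = 11 → PM


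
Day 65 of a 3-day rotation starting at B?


Shift C

Shifts: A, B, C
Start: B (index 1)
Day 65: (1 + 65 - 1) mod 3
= 65 mod 3
= 2
Index 2 → shift C


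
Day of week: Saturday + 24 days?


Tuesday

Start: Saturday (index 5)
(5 + 24) mod 7
= 29 mod 7
= 1
Index 1 → Tuesday


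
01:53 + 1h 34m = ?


Start: 113 minutes from midnight
Add: 94 minutes
Total: 207 minutes
Hours: 207 ÷ 60 = 3 remainder 27

03:27


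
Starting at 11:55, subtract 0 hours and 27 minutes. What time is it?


Start: 715 minutes from midnight
Subtract: 27 minutes
Remaining: 715 - 27 = 688
Hours: 11, Minutes: 28

11:28


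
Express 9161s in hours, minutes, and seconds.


2h 32m 41s

Hours: 9161 ÷ 3600 = 2 remainder 1961
Minutes: 1961 ÷ 60 = 32 remainder 41
Seconds: 41


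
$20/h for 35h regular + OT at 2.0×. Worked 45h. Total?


Regular: 35h × $20 = $700.00
Overtime: 45 - 35 = 10h
OT pay: 10h × $20 × 2.0 = $400.00
Total = $700.00 + $400.00 = $1100.00

$1100.00


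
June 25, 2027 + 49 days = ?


Start: June 25, 2027
Add 49 days
June 25 → July 1: 30 - 25 + 1 = 6 days (49 - 6 = 43 left)
July 1 → August 1: 31 - 1 + 1 = 31 days (43 - 31 = 12 left)
August 1 + 12 = August 13, 2027

August 13, 2027


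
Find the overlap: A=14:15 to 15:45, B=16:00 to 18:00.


0 minutes

Meeting A: 855-945 (in minutes from midnight)
Meeting B: 960-1080
Overlap start = max(855, 960) = 960
Overlap end = min(945, 1080) = 945
Overlap = max(0, 945 - 960) = 0 min


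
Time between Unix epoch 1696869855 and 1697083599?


Difference = 1697083599 - 1696869855 = 213744 seconds
In hours: 213744 / 3600 ≈ 59.4
In days: 213744 / 86400 ≈ 2.47

213744 seconds (59.4 hours / 2.47 days)


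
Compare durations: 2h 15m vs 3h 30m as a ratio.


9:14 (0.64)

Duration 1: 135 minutes
Duration 2: 210 minutes
Ratio = 135:210
GCD = 15
Simplified = 9:14
As a decimal: 9/14 ≈ 0.64


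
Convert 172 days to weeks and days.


Weeks: 172 ÷ 7 = 24 remainder 4

24 weeks 4 days


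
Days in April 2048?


30 days

Month: April (month 4)
April has 30 days


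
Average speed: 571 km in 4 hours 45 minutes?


120.2 km/h

Distance: 571 km
Time: 4h 45m = 285 min = 285/60 = 19/4 hours
Speed = 571 ÷ (19/4) = 571 × 4 / 19 = 2284/19 ≈ 120.2 km/h


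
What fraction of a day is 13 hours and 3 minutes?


Total minutes: 13×60 + 3 = 783
Day = 24×60 = 1440 minutes
Fraction = 783/1440 ≈ 0.5438
As a percentage: 783/1440 × 100 ≈ 54.38%

0.5438 (54.38%)


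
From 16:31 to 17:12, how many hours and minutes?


End time in minutes: 17×60 + 12 = 1032
Start time in minutes: 16×60 + 31 = 991
Difference = 1032 - 991 = 41 minutes
= 0 hours 41 minutes

0h 41m


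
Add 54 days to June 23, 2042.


Start: June 23, 2042
Add 54 days
June 23 → July 1: 30 - 23 + 1 = 8 days (54 - 8 = 46 left)
July 1 → August 1: 31 - 1 + 1 = 31 days (46 - 31 = 15 left)
August 1 + 15 = August 16, 2042

August 16, 2042


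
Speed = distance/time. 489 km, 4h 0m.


Distance: 489 km
Time: 4 hours
Speed = 489 / 4 ≈ 122.3 km/h

122.3 km/h


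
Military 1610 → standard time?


Hour: 16
16 - 12 = 4 → PM

4:10 PM


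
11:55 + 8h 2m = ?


19:57

Start: 715 minutes from midnight
Add: 482 minutes
Total: 1197 minutes
Hours: 1197 ÷ 60 = 19 remainder 57


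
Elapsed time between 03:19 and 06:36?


End time in minutes: 6×60 + 36 = 396
Start time in minutes: 3×60 + 19 = 199
Difference = 396 - 199 = 197 minutes
= 3 hours 17 minutes

3h 17m


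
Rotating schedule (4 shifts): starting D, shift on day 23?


Shifts: A, B, C, D
Start: D (index 3)
Day 23: (3 + 23 - 1) mod 4
= 25 mod 4
= 1
Index 1 → shift B

Shift B


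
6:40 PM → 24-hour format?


18:40

Input: 6:40 PM
PM: 6 + 12 = 18


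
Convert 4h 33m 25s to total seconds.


16405 seconds

Hours: 4 × 3600 = 14400
Minutes: 33 × 60 = 1980
Seconds: 25
Total = 14400 + 1980 + 25 = 16405


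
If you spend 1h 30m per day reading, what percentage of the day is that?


Time: 90 minutes
Day: 1440 minutes
Percentage = (90/1440) × 100 ≈ 6.3%

6.3%


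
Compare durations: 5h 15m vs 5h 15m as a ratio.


Duration 1: 315 minutes
Duration 2: 315 minutes
Ratio = 315:315
GCD = 315
Simplified = 1:1
As a decimal: 1/1 = 1.00

1:1 (1.00)


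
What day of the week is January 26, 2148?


Friday

Zeller's congruence:
q=26, m=13, k=47, j=21
h = (26 + ⌊13×14/5⌋ + 47 + ⌊47/4⌋ + ⌊21/4⌋ - 2×21) mod 7
= (26 + 36 + 47 + 11 + 5 - 42) mod 7
= 83 mod 7 = 6
h=6 → Friday


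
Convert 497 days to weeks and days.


71 weeks 0 days

Weeks: 497 ÷ 7 = 71 remainder 0


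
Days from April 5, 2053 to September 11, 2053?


From April 5, 2053 to September 11, 2053
Rest of April 2053: 30 - 5 = 25
Full months: May 31, June 30, July 31, August 31
Days into September 2053: 11
Total = 25 + 31 + 30 + 31 + 31 + 11 = 159 days

159 days


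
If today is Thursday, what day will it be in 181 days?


Wednesday

Start: Thursday (index 3)
(3 + 181) mod 7
= 184 mod 7
= 2
Index 2 → Wednesday


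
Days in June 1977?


Month: June (month 6)
June has 30 days

30 days


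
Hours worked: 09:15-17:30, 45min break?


Total time = (17×60+30) - (9×60+15)
= 1050 - 555 = 495 min
Minus break: 495 - 45 = 450 min
= 7h 30m

7h 30m (450 minutes)


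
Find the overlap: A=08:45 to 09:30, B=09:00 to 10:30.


30 minutes

Meeting A: 525-570 (in minutes from midnight)
Meeting B: 540-630
Overlap start = max(525, 540) = 540
Overlap end = min(570, 630) = 570
Overlap = max(0, 570 - 540) = 30 min


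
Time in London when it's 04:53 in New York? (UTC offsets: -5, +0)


09:53

Time difference = UTC+0 - UTC-5 = +5 hours
New hour = (4 + 5) mod 24
= 9 mod 24 = 9
Minutes unchanged → 09:53


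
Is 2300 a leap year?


Rules: divisible by 4 AND (not by 100 OR by 400)
2300 ÷ 4 = 575 exactly → divisible by 4
2300 ÷ 100 = 23 exactly → divisible by 100
2300 ÷ 400 = 5 remainder 300 → not divisible by 400
Divisible by 100 but not by 400 → not a leap year

No


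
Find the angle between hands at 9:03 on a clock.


Hour hand = 9×30 + 3×0.5 = 271.5°
Minute hand = 3×6 = 18°
Difference = |271.5 - 18| = 253.5°
Since > 180°: 360 - 253.5 = 106.5°

106.5°


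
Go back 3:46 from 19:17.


15:31

Start: 1157 minutes from midnight
Subtract: 226 minutes
Remaining: 1157 - 226 = 931
Hours: 15, Minutes: 31


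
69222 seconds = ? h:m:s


19h 13m 42s

Hours: 69222 ÷ 3600 = 19 remainder 822
Minutes: 822 ÷ 60 = 13 remainder 42
Seconds: 42


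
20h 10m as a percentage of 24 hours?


Total minutes: 20×60 + 10 = 1210
Day = 24×60 = 1440 minutes
Fraction = 1210/1440 ≈ 0.8403
As a percentage: 1210/1440 × 100 ≈ 84.03%

0.8403 (84.03%)


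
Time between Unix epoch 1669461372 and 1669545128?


83756 seconds (23.3 hours / 0.97 days)

Difference = 1669545128 - 1669461372 = 83756 seconds
In hours: 83756 / 3600 ≈ 23.3
In days: 83756 / 86400 ≈ 0.97


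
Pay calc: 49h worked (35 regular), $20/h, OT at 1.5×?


Regular: 35h × $20 = $700.00
Overtime: 49 - 35 = 14h
OT pay: 14h × $20 × 1.5 = $420.00
Total = $700.00 + $420.00 = $1120.00

$1120.00


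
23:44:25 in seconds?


85465 seconds

Hours: 23 × 3600 = 82800
Minutes: 44 × 60 = 2640
Seconds: 25
Total = 82800 + 2640 + 25 = 85465


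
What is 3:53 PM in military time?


15:53

Input: 3:53 PM
PM: 3 + 12 = 15


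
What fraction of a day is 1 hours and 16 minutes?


Total minutes: 1×60 + 16 = 76
Day = 24×60 = 1440 minutes
Fraction = 76/1440 ≈ 0.0528
As a percentage: 76/1440 × 100 ≈ 5.28%

0.0528 (5.28%)


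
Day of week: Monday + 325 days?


Start: Monday (index 0)
(0 + 325) mod 7
= 325 mod 7
= 3
Index 3 → Thursday

Thursday


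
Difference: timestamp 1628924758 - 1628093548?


831210 seconds (230.9 hours / 9.62 days)

Difference = 1628924758 - 1628093548 = 831210 seconds
In hours: 831210 / 3600 ≈ 230.9
In days: 831210 / 86400 ≈ 9.62


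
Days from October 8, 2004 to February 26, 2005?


From October 8, 2004 to February 26, 2005
Rest of October 2004: 31 - 8 = 23
Full months: November 30, December 31, January 31
Days into February 2005: 26
Total = 23 + 30 + 31 + 31 + 26 = 141 days

141 days


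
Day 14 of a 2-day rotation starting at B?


Shift A

Shifts: A, B
Start: B (index 1)
Day 14: (1 + 14 - 1) mod 2
= 14 mod 2
= 0
Index 0 → shift A


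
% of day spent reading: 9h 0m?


Time: 540 minutes
Day: 1440 minutes
Percentage = (540/1440) × 100 = 37.5%

37.5%


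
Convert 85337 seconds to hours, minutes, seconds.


Hours: 85337 ÷ 3600 = 23 remainder 2537
Minutes: 2537 ÷ 60 = 42 remainder 17
Seconds: 17

23h 42m 17s


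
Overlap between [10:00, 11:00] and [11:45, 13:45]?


0 minutes

Meeting A: 600-660 (in minutes from midnight)
Meeting B: 705-825
Overlap start = max(600, 705) = 705
Overlap end = min(660, 825) = 660
Overlap = max(0, 660 - 705) = 0 min


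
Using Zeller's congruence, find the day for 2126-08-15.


Zeller's congruence:
q=15, m=8, k=26, j=21
h = (15 + ⌊13×9/5⌋ + 26 + ⌊26/4⌋ + ⌊21/4⌋ - 2×21) mod 7
= (15 + 23 + 26 + 6 + 5 - 42) mod 7
= 33 mod 7 = 5
h=5 → Thursday

Thursday


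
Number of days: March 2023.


31 days

Month: March (month 3)
March has 31 days


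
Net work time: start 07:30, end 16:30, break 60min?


8h 0m (480 minutes)

Total time = (16×60+30) - (7×60+30)
= 990 - 450 = 540 min
Minus break: 540 - 60 = 480 min
= 8h 0m


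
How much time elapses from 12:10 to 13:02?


0h 52m

End time in minutes: 13×60 + 2 = 782
Start time in minutes: 12×60 + 10 = 730
Difference = 782 - 730 = 52 minutes
= 0 hours 52 minutes


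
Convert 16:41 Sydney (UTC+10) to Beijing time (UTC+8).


Time difference = UTC+8 - UTC+10 = -2 hours
New hour = (16 -2) mod 24
= 14 mod 24 = 14
Minutes unchanged → 14:41

14:41


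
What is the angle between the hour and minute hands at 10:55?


2.5°

Hour hand = 10×30 + 55×0.5 = 327.5°
Minute hand = 55×6 = 330°
Difference = |327.5 - 330| = 2.5°


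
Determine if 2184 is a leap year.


Rules: divisible by 4 AND (not by 100 OR by 400)
2184 ÷ 4 = 546 exactly → divisible by 4
2184 ÷ 100 = 21 remainder 84 → not divisible by 100
Divisible by 4 but not by 100 → leap year

Yes


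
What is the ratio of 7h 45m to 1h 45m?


Duration 1: 465 minutes
Duration 2: 105 minutes
Ratio = 465:105
GCD = 15
Simplified = 31:7
As a decimal: 31/7 ≈ 4.43

31:7 (4.43)
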